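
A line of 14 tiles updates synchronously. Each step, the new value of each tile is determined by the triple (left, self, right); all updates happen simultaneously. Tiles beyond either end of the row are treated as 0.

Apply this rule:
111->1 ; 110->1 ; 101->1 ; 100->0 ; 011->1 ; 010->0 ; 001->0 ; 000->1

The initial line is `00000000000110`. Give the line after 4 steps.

11111111110110
11111111111110
11111111111110  (fixed point — unchanged through step 4)

11111111111110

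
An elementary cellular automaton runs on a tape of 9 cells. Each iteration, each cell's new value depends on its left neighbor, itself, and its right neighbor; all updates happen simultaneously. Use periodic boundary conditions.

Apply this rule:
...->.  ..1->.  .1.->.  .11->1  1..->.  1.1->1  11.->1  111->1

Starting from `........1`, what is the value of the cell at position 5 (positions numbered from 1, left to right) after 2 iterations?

.........
.........
position 5 holds .

.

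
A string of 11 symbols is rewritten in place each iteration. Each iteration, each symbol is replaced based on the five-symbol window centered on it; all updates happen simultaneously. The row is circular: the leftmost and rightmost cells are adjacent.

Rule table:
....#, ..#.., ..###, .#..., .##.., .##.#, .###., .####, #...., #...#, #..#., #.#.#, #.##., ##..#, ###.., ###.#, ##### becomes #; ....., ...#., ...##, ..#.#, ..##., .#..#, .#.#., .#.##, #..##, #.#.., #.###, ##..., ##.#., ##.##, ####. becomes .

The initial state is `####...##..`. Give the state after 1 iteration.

##.#.#..##.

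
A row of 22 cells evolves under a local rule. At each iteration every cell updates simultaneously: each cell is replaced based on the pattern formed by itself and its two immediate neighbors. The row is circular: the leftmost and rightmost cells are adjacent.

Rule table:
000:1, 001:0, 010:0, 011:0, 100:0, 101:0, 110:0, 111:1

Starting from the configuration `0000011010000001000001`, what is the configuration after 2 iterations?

0111000000111100011100
0010011110011001001001

0010011110011001001001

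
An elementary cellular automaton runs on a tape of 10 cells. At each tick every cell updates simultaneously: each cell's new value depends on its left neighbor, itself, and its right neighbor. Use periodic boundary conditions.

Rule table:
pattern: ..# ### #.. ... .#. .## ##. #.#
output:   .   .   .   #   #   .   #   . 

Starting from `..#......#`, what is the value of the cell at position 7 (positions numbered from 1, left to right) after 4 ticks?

.

tick 1: ..#.####.#
tick 2: ..#....#.#
tick 3: ..#.##.#.#
tick 4: ..#..#.#.#
position 7 holds .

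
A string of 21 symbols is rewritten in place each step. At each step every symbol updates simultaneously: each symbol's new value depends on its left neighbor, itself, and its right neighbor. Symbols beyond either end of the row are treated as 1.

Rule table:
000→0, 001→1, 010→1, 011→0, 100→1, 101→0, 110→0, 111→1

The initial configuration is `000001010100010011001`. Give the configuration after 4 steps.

100011010110111100110
010100010000011011000
010110111000100000101
010000010101110001100

010000010101110001100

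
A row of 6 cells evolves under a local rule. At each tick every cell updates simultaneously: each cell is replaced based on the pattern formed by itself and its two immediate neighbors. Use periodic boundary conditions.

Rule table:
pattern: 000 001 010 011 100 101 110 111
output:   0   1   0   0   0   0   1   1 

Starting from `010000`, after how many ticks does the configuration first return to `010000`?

100000
000001
000010
000100
001000
010000

6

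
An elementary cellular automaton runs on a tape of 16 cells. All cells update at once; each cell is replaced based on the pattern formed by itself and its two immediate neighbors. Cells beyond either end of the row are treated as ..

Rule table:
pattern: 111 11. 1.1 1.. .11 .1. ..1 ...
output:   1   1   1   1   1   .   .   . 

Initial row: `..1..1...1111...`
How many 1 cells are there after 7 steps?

9

...1..1..11111..
....1..1.111111.
.....1..11111111
......1.11111111
.......111111111
.......111111111  (fixed point — unchanged through step 7)
count of 1: 9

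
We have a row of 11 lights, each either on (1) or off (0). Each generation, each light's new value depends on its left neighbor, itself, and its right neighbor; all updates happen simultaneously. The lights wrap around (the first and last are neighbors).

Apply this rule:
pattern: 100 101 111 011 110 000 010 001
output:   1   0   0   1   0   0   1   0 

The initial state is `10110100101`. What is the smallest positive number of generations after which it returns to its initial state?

2

00100110101
10110100101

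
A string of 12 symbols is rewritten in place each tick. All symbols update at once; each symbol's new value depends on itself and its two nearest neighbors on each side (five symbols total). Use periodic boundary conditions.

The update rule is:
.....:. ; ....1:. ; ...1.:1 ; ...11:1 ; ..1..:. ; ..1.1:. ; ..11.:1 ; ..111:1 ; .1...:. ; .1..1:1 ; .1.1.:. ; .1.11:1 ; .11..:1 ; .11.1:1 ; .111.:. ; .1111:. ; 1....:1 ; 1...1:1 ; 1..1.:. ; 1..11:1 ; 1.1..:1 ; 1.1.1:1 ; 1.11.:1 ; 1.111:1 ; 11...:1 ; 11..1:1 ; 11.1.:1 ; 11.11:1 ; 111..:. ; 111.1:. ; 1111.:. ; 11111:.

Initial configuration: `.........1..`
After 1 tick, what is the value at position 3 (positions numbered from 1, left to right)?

.

tick 1: ........1..1
position 3 holds .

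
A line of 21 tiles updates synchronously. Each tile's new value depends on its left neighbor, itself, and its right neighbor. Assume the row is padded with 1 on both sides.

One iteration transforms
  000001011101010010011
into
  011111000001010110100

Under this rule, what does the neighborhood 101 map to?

At position 6 the neighborhood is 101; the next row has 0 there.

0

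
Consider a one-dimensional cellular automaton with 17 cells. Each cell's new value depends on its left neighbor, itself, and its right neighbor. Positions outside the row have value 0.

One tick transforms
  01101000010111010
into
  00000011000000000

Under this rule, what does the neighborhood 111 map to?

0

At position 12 the neighborhood is 111; the next row has 0 there.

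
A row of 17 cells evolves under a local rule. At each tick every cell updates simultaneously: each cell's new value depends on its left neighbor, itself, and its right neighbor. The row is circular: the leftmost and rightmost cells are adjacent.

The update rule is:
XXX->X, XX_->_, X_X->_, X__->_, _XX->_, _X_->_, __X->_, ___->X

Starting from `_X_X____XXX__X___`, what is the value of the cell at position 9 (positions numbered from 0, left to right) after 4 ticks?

_

_____XX__X_____XX
_XXX_______XXX___
__X__XXXXX__X__XX
______XXX________
position 9 holds _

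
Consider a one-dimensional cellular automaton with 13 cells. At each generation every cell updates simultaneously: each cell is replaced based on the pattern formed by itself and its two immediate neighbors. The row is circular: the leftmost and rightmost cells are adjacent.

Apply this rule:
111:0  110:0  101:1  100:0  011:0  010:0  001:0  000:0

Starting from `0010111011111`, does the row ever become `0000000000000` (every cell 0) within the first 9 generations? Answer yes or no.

0001000100000
0000000000000
all cells are 0 at generation 2

yes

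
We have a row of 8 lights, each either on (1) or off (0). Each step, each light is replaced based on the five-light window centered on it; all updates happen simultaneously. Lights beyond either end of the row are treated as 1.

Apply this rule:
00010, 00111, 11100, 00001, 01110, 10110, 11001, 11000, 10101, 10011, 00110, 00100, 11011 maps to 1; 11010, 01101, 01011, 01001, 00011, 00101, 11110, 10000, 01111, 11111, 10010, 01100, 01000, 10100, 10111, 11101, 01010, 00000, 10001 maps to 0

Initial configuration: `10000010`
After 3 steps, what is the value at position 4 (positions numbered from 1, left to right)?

11001100
01111011
10000100
position 4 holds 0

0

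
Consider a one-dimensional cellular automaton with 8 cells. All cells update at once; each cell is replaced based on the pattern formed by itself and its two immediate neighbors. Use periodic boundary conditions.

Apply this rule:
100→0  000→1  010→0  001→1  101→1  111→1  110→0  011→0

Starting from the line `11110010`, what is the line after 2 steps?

step 1: 01100101
step 2: 10001010

10001010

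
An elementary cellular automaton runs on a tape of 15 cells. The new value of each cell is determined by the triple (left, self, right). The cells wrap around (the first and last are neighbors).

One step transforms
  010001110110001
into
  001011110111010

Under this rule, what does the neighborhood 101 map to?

0

At position 0 the neighborhood is 101; the next row has 0 there.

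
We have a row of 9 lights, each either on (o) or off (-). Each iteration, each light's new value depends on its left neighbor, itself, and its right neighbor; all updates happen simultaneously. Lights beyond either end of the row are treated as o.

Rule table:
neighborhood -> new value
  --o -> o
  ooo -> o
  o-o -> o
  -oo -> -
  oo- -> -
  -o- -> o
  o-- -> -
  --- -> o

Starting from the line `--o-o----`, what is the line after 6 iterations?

-oooo-ooo
o-oo-o-oo
-o--ooo-o
oo-o-o-o-
o-ooooooo
-o-oooooo

-o-oooooo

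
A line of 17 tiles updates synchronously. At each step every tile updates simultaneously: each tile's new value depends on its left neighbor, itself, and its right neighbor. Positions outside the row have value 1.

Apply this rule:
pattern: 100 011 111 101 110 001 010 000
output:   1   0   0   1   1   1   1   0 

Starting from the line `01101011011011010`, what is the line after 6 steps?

01101011011011100

10111101101101111
11000110110110000
01101011011011001
10111101101101110
11000110110110011
01101011011011100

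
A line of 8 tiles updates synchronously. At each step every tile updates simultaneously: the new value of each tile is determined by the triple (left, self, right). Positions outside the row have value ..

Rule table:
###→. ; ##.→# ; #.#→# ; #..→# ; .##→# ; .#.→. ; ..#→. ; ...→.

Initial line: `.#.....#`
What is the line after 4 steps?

step 1: ..#.....
step 2: ...#....
step 3: ....#...
step 4: .....#..

.....#..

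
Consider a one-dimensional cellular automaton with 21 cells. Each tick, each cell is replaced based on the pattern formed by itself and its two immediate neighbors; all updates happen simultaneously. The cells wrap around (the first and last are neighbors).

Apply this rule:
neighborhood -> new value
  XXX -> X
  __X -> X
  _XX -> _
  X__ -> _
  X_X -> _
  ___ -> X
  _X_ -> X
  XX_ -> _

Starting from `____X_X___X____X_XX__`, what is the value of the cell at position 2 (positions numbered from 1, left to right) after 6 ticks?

X

XXXXX_X_XXX_XXXX____X
XXXX__X__X___XX__XXX_
_XX__XX_XX_XX___X_X__
X___X_________XXX_X_X
__XXX_XXXXXXXX_X__X__
XX_X___XXXXXX__X_XX_X
position 2 holds X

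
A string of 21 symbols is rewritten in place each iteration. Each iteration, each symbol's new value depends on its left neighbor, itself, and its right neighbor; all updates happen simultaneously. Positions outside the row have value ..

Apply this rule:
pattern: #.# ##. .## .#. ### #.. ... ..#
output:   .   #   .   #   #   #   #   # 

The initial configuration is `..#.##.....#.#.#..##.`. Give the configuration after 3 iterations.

iteration 1: ###..#######.#.###.##
iteration 2: .####.######.#..##..#
iteration 3: #.###..#####.###.####

#.###..#####.###.####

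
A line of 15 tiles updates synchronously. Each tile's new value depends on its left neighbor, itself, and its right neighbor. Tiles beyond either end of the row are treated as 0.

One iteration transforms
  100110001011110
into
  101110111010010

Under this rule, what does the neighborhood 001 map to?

At position 2 the neighborhood is 001; the next row has 1 there.

1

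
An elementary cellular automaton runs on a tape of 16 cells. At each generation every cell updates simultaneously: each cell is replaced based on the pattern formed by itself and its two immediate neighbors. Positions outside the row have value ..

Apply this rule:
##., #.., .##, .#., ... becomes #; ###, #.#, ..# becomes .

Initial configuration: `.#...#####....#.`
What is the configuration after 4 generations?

.###.#...####.##
.#.#.###.#..#.##
.#.#.#.#.##.#.##
.#.#.#.#.##.#.##

.#.#.#.#.##.#.##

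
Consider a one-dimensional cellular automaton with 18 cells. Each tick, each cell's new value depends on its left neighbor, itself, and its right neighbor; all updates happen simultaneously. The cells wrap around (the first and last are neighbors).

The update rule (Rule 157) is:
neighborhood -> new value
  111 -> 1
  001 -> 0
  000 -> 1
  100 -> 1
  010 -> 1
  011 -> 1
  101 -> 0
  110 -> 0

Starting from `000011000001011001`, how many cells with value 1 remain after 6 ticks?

8

111010111101010101
110010111001010101
101010110101010101
001010100101010101
101010110101010101  (repeats tick 3; period 2)
tick 6: 001010100101010101
count of 1: 8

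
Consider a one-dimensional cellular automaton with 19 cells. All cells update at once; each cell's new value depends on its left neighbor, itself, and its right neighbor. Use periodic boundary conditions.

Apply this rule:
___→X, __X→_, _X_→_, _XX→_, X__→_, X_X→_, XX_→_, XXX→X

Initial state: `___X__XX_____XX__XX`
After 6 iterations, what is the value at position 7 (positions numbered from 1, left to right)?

_X_______XXX_______
___XXXXX__X__XXXXXX
_X__XXX_______XXXX_
_____X__XXXXX__XX__
XXXX_____XXX______X
XXX__XXX__X__XXXX__
position 7 holds X

X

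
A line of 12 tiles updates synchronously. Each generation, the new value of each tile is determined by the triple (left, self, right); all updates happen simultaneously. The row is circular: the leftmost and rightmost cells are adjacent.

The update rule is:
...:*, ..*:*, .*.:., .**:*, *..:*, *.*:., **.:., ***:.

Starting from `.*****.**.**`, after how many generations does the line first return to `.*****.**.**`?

24

generation 1: .*.....*..*.
generation 2: *.*****.**.*
generation 3: ..*.....*..*
generation 4: **.*****.**.
generation 5: *..*.....*..
generation 6: .**.*****.**
generation 7: .*..*.....*.
generation 8: *.**.*****.*
generation 9: ..*..*.....*
generation 10: **.**.*****.
generation 11: *..*..*.....
generation 12: .**.**.*****
generation 13: .*..*..*....
generation 14: *.**.**.****
generation 15: ..*..*..*...
generation 16: **.**.**.***
generation 17: ...*..*..*..
generation 18: ***.**.**.**
generation 19: ....*..*..*.
generation 20: ****.**.**.*
generation 21: .....*..*..*
generation 22: *****.**.**.
generation 23: *.....*..*..
generation 24: .*****.**.**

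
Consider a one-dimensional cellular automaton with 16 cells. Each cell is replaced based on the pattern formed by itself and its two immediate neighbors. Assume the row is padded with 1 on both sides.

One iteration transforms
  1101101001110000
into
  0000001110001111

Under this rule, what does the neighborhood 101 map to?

0

At position 2 the neighborhood is 101; the next row has 0 there.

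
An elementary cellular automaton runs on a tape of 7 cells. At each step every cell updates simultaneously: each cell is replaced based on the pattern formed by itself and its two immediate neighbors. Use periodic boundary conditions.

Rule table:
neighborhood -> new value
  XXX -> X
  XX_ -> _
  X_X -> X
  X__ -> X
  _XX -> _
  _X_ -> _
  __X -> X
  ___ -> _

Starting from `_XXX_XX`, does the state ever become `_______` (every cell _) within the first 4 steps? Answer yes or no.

X_X_X__
_X_X_XX
X_X_X__  (repeats step 1; period 2)
step 4: _X_X_XX
step 4 is _X_X_XX, still not uniform _

no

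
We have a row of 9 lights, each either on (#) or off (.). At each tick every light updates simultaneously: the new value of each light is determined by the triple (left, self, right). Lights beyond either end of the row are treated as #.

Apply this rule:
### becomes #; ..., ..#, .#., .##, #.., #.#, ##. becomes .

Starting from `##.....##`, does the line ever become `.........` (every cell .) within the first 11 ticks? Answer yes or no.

tick 1: #.......#
tick 2: .........
all cells are . at tick 2

yes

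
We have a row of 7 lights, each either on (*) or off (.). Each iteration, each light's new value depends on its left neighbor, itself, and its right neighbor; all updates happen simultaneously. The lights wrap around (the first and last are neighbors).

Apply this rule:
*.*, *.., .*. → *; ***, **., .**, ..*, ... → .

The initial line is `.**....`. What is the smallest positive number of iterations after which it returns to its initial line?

14

...*...
...**..
.....*.
.....**
*......
**.....
..*....
..**...
....*..
....**.
......*
*.....*
.*.....
.**....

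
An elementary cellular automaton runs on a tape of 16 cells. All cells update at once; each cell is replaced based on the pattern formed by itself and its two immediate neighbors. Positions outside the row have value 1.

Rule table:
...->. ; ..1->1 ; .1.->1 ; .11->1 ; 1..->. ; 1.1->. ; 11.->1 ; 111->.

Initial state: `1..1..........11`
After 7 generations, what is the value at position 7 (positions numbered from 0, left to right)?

1

1.11.........11.
1.11........111.
1.11.......11.1.
1.11......111.1.
1.11.....11.1.1.
1.11....111.1.1.
1.11...11.1.1.1.
position 7 holds 1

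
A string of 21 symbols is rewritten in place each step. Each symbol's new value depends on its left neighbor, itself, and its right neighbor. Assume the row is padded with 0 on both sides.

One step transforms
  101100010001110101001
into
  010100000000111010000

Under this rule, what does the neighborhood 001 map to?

0

At position 6 the neighborhood is 001; the next row has 0 there.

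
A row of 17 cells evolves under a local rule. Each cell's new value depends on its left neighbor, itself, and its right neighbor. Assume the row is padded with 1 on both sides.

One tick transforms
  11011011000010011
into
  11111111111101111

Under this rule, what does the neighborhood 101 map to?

At position 2 the neighborhood is 101; the next row has 1 there.

1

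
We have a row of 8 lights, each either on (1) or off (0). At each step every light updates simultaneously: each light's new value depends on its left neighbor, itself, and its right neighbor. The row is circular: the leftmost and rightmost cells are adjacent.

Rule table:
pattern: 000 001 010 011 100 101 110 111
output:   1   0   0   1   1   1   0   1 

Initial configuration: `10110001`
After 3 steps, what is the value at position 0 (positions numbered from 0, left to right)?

1

step 1: 01101101
step 2: 11011010
step 3: 10110101
position 0 holds 1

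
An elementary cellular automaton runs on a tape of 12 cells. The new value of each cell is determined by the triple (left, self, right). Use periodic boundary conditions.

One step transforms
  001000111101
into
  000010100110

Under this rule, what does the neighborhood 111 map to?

0

At position 7 the neighborhood is 111; the next row has 0 there.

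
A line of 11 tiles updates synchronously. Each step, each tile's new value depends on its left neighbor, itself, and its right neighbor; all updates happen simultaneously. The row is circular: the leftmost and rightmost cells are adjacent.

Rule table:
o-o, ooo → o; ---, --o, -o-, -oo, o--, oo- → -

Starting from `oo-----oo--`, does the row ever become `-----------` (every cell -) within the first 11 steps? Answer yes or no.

-----------
all cells are - at step 1

yes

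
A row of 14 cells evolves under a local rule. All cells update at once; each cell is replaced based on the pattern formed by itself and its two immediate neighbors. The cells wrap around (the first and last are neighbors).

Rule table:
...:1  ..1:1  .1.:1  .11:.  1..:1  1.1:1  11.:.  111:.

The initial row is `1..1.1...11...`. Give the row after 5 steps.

111111111..111

111111111..111
.........11...
111111111..111  (repeats step 1; period 2)
step 5: 111111111..111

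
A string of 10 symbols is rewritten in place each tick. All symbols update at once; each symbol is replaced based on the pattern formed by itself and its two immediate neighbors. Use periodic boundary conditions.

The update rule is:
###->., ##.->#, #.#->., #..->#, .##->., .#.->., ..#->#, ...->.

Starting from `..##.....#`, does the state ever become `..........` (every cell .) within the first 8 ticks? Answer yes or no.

##.##...#.
.#..##.#..
#.##.#..#.
...#..##..
..#.##.##.
.#...#..##
..#.#.##.#
##.....#..
tick 8 is ##.....#.., still not uniform .

no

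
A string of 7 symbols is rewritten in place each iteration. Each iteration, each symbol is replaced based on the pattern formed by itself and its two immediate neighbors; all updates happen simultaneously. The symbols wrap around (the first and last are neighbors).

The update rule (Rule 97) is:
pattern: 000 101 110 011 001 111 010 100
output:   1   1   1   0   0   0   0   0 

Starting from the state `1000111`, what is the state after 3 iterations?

0000010

1010000
0100110
0000010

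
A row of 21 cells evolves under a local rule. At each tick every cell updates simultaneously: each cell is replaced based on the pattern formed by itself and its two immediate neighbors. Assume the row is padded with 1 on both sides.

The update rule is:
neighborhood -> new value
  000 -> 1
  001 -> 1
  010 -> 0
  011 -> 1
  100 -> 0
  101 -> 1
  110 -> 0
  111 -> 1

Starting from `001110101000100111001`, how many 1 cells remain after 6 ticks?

14

tick 1: 011101010011001110011
tick 2: 111010100110011100111
tick 3: 110101001100111001111
tick 4: 101010011001110011111
tick 5: 010100110011100111111
tick 6: 101001100111001111111
count of 1: 14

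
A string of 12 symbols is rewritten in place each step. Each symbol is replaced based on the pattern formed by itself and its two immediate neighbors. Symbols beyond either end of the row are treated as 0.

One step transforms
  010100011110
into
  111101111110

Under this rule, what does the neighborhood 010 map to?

1

At position 1 the neighborhood is 010; the next row has 1 there.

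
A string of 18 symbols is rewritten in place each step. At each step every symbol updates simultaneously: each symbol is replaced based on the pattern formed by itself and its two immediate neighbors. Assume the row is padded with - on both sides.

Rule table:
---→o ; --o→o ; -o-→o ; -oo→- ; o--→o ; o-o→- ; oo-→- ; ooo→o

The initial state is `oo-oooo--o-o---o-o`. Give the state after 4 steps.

o----oooooo--o--o-

step 1: ----oo-ooo-ooooo-o
step 2: oooo----o---ooo--o
step 3: -oo-oooooooo-o-ooo
step 4: o----oooooo--o--o-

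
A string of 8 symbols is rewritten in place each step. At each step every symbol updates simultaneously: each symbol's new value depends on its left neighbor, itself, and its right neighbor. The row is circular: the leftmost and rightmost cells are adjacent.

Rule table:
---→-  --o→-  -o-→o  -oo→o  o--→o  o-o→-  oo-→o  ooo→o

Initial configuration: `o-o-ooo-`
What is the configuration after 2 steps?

o-o-ooo-  (fixed point — unchanged through step 2)

o-o-ooo-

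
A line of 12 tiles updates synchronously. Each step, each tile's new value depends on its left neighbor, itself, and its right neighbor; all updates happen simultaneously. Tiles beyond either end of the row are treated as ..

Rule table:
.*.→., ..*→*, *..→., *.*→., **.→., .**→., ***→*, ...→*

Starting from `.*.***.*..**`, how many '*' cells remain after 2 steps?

6

*...*....*..
..**..***..*
count of *: 6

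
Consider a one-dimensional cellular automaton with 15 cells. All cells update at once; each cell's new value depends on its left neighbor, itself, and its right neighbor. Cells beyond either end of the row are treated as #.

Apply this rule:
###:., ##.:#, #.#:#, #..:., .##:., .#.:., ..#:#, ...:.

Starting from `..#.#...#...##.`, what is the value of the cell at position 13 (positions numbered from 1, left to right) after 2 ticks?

#

tick 1: .#.#...#...#.##
tick 2: #.#...#...#.#..
position 13 holds #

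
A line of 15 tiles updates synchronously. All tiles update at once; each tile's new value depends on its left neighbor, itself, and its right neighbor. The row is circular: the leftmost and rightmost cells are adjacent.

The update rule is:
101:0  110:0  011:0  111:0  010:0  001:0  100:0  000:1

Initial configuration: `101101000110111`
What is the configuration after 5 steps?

step 1: 000000010000000
step 2: 111111000111111
step 3: 000000010000000  (repeats step 1; period 2)
step 5: 000000010000000

000000010000000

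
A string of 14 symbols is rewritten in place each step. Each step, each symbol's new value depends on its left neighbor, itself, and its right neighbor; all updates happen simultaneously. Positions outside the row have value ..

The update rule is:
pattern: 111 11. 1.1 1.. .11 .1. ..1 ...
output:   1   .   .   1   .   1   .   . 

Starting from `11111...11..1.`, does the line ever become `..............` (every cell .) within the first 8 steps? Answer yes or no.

no

.111.1....1.11
..1..11...1...
..11...1..11..
....1..11...1.
....11...1..11
......1..11...
......11...1..
........1..11.
step 8 is ........1..11., still not uniform .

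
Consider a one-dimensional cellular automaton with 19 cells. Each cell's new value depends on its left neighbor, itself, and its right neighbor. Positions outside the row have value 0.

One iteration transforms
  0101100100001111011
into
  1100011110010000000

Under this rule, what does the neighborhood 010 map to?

1

At position 1 the neighborhood is 010; the next row has 1 there.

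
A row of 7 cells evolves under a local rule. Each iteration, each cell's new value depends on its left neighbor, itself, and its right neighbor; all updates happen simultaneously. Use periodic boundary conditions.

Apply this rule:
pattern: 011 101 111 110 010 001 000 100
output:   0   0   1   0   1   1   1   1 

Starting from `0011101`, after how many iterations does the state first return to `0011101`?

iteration 1: 1101001
iteration 2: 1001110
iteration 3: 1110100
iteration 4: 0100111
iteration 5: 0111010
iteration 6: 1010011
iteration 7: 0011101

7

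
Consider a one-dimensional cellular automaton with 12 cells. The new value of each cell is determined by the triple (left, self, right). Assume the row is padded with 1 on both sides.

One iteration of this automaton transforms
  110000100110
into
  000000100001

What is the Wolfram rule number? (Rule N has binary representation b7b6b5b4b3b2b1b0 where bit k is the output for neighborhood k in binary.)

36

position 0: 111 → 0  (bit 7 = 0)
position 1: 110 → 0  (bit 6 = 0)
position 11: 101 → 1  (bit 5 = 1)
position 2: 100 → 0  (bit 4 = 0)
position 9: 011 → 0  (bit 3 = 0)
position 6: 010 → 1  (bit 2 = 1)
position 5: 001 → 0  (bit 1 = 0)
position 3: 000 → 0  (bit 0 = 0)
bits b7..b0 = 00100100 = 36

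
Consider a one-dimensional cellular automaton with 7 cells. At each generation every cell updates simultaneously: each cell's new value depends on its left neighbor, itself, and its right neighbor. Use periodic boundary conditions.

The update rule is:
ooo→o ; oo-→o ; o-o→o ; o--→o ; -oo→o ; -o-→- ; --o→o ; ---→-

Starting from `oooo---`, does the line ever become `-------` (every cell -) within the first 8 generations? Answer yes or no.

no

ooooo-o
ooooooo
ooooooo  (fixed point — unchanged through generation 8)
generation 8 is ooooooo, still not uniform -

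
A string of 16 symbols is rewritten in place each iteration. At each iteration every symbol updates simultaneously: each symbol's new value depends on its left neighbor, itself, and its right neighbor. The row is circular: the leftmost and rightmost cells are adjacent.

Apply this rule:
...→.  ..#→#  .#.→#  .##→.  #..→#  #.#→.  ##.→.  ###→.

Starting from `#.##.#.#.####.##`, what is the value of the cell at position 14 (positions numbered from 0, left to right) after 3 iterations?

.

iteration 1: .....#.#........
iteration 2: ....##.##.......
iteration 3: ...#.....#......
position 14 holds .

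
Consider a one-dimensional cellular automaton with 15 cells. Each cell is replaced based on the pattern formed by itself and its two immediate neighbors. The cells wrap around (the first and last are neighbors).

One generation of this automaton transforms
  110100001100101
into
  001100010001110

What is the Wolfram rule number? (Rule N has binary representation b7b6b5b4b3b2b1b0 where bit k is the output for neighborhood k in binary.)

position 0: 111 → 0  (bit 7 = 0)
position 1: 110 → 0  (bit 6 = 0)
position 2: 101 → 1  (bit 5 = 1)
position 4: 100 → 0  (bit 4 = 0)
position 8: 011 → 0  (bit 3 = 0)
position 3: 010 → 1  (bit 2 = 1)
position 7: 001 → 1  (bit 1 = 1)
position 5: 000 → 0  (bit 0 = 0)
bits b7..b0 = 00100110 = 38

38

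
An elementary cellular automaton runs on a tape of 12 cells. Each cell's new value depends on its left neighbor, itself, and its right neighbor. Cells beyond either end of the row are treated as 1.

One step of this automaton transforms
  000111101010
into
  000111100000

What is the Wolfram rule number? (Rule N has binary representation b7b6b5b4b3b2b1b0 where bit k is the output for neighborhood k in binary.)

200

position 4: 111 → 1  (bit 7 = 1)
position 6: 110 → 1  (bit 6 = 1)
position 7: 101 → 0  (bit 5 = 0)
position 0: 100 → 0  (bit 4 = 0)
position 3: 011 → 1  (bit 3 = 1)
position 8: 010 → 0  (bit 2 = 0)
position 2: 001 → 0  (bit 1 = 0)
position 1: 000 → 0  (bit 0 = 0)
bits b7..b0 = 11001000 = 200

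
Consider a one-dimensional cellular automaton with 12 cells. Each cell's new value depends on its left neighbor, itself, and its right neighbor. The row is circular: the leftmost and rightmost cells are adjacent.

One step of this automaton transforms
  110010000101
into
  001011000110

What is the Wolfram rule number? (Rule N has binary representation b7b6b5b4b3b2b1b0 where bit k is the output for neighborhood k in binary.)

52

position 0: 111 → 0  (bit 7 = 0)
position 1: 110 → 0  (bit 6 = 0)
position 10: 101 → 1  (bit 5 = 1)
position 2: 100 → 1  (bit 4 = 1)
position 11: 011 → 0  (bit 3 = 0)
position 4: 010 → 1  (bit 2 = 1)
position 3: 001 → 0  (bit 1 = 0)
position 6: 000 → 0  (bit 0 = 0)
bits b7..b0 = 00110100 = 52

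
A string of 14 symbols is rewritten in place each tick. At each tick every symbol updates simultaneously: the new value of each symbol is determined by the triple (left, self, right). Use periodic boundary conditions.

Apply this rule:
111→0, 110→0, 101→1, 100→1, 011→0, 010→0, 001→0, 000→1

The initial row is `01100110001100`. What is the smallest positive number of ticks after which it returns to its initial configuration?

00010001100011
11001100011000
00100011000110
10011000110001
01000110001100
00110001100011
10001100011000
01100011000110
00011000110001
11000110001100
00110001100010
10001100011001
01100011000100
00011000110011
11000110001000
00110001100110
10001100010001
01100011001100
00011000100011
11000110011000
00110001000110
10001100110001
01100010001100
00011001100011
11000100011000
00110011000110
10001000110001
01100110001100

28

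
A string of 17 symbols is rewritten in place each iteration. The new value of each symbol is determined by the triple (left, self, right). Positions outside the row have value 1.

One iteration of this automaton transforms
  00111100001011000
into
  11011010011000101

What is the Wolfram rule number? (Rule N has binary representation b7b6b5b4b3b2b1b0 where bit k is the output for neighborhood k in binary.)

position 3: 111 → 1  (bit 7 = 1)
position 5: 110 → 0  (bit 6 = 0)
position 11: 101 → 0  (bit 5 = 0)
position 0: 100 → 1  (bit 4 = 1)
position 2: 011 → 0  (bit 3 = 0)
position 10: 010 → 1  (bit 2 = 1)
position 1: 001 → 1  (bit 1 = 1)
position 7: 000 → 0  (bit 0 = 0)
bits b7..b0 = 10010110 = 150

150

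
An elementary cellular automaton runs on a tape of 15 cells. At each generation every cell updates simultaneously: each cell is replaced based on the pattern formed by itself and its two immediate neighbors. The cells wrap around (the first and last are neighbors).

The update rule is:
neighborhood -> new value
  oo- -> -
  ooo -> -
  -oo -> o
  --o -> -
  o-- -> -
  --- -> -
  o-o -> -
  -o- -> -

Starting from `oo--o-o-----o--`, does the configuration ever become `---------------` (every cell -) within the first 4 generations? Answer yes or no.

yes

o--------------
---------------
all cells are - at generation 2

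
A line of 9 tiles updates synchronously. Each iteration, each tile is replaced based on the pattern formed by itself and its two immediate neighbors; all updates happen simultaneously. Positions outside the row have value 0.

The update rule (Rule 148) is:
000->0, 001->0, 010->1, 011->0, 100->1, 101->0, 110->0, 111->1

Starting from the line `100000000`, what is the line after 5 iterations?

110000000
001000000
001100000
000010000
000011000

000011000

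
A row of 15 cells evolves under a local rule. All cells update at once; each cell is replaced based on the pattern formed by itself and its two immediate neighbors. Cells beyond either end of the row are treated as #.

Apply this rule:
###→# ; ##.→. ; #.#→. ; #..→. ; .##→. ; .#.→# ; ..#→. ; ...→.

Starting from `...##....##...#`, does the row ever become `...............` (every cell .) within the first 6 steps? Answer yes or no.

...............
all cells are . at step 1

yes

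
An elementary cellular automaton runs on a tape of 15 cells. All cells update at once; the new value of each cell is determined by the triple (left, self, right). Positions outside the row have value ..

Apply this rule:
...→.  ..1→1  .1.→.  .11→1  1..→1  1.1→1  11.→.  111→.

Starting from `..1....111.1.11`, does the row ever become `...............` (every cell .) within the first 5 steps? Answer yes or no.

.1.1..11..1.11.
1.1.111.11.11.1
.1.11..11.11.1.
1.11.111.11.1.1
.11.11..11.1.1.
step 5 is .11.11..11.1.1., still not uniform .

no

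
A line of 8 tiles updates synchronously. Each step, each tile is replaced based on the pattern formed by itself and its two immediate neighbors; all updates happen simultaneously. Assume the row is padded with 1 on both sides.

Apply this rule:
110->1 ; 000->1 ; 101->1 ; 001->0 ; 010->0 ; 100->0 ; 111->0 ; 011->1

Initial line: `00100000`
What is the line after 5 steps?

step 1: 00001110
step 2: 01101011
step 3: 11110110
step 4: 00011111
step 5: 01010000

01010000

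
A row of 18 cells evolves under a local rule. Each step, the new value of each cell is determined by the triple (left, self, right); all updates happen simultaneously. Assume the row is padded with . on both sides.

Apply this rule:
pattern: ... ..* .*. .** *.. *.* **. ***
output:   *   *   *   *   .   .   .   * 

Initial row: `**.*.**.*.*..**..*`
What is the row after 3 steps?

*.*..*.*..*.*.**..

*..*.*..*.*.**..**
*.**.*.**.*.*..**.
*.*..*.*..*.*.**..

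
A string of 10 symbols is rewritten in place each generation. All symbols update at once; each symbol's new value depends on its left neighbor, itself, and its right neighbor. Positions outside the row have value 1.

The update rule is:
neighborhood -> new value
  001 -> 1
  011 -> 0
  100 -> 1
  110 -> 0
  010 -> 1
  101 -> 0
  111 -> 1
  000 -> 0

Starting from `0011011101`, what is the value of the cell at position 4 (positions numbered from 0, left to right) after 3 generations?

1

1100001000
1010011101
0011101000
position 4 holds 1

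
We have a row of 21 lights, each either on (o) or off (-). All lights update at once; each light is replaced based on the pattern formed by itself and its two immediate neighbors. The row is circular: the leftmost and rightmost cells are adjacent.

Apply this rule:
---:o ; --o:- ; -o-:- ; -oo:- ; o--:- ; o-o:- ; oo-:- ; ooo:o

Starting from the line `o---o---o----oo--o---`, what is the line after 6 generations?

o---o---o--oo--o--o--

--o---o---oo-------o-
o---o---o----ooooo---
--o---o---oo--ooo--o-
o---o---o------o-----
--o---o---oooo---ooo-
o---o---o--oo--o--o--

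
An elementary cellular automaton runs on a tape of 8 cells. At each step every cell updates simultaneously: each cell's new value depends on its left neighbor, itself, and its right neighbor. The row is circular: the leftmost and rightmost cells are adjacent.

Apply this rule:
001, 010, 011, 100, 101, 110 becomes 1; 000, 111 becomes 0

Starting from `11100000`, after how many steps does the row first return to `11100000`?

6

10110001
11111011
00001110
00011011
10111111
11100000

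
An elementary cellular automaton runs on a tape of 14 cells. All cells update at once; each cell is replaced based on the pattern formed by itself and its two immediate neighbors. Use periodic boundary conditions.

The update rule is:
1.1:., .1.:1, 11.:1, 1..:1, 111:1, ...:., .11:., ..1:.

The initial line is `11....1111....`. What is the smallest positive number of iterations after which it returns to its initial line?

.11....1111...
..11....1111..
...11....1111.
....11....1111
1....11....111
11....11....11
111....11....1
1111....11....
.1111....11...
..1111....11..
...1111....11.
....1111....11
1....1111....1
11....1111....

14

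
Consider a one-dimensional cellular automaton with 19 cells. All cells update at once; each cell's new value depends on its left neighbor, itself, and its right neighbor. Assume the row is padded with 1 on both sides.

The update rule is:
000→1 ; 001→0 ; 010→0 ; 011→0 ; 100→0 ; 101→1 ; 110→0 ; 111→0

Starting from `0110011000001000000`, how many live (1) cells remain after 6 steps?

7

1000000011100011110
0011111000001000001
0000000011100011100
0111111000001000000
1000000011100011110  (repeats step 1; period 4)
step 6: 0011111000001000001
count of 1: 7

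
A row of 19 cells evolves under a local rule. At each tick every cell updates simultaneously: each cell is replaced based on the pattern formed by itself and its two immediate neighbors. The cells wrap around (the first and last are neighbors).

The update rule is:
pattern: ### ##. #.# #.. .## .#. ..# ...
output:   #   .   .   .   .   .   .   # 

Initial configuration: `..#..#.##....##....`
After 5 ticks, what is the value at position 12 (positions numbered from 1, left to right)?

#

tick 1: #.........##....###
tick 2: ..#######....##..##
tick 3: ...#####..##.......
tick 4: ##..###......######
tick 5: #....#..####..#####
position 12 holds #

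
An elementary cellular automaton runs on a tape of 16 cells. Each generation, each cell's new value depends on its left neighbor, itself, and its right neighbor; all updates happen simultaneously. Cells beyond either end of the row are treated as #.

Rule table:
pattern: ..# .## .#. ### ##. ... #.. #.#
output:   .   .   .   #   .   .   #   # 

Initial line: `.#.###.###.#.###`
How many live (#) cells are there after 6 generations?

#.#.#.#.#.#.#.##
.#.#.#.#.#.#.#.#
#.#.#.#.#.#.#.#.
.#.#.#.#.#.#.#.#  (repeats generation 2; period 2)
generation 6: .#.#.#.#.#.#.#.#
count of #: 8

8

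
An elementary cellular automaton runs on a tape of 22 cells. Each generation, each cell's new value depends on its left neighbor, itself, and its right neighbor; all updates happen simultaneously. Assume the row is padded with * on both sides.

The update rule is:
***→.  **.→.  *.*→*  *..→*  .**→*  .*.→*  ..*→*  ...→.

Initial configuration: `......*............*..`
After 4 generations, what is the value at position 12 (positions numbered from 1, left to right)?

*....***..........****
.*..**..*........**...
*****.****......**.*.*
.....**...*....**.****
position 12 holds .

.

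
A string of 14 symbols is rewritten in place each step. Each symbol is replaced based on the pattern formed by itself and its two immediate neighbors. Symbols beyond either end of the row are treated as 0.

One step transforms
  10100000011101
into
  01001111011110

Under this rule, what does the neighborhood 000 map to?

1

At position 4 the neighborhood is 000; the next row has 1 there.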